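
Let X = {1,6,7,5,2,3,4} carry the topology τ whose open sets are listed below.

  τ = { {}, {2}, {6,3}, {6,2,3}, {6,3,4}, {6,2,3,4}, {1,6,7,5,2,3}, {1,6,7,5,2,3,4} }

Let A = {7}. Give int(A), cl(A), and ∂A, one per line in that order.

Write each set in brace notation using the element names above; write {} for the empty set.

int(A) = {}
cl(A)  = {1,7,5}
∂A     = {1,7,5}

U open, U⊆A: {}. int(A) = ⋃ = {}
X∖A={1,6,5,2,3,4}, int(X∖A)={6,2,3,4}, hence cl(A)={1,7,5}
∂A: remove int from cl → {1,7,5}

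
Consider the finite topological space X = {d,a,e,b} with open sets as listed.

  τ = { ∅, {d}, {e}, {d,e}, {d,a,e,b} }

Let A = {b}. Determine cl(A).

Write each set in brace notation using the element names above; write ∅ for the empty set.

{a,b}

X∖A={d,a,e}, int(X∖A)={d,e}, hence cl(A)={a,b}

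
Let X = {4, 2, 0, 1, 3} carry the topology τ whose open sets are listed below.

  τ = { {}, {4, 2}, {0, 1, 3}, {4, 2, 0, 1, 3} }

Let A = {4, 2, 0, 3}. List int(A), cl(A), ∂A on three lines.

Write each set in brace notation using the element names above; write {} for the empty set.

int(A) = {4, 2}
cl(A)  = {4, 2, 0, 1, 3}
∂A     = {0, 1, 3}

U open, U⊆A: {}, {4, 2}. int(A) = ⋃ = {4, 2}
X∖A={1}, int(X∖A)={}, hence cl(A)={4, 2, 0, 1, 3}
∂A: remove int from cl → {0, 1, 3}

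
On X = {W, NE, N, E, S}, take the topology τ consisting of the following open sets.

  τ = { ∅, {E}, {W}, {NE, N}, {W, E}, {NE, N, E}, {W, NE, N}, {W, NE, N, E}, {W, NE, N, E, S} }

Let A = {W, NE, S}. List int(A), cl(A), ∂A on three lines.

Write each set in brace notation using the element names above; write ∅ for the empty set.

int(A) = {W}
cl(A)  = {W, NE, N, S}
∂A     = {NE, N, S}

opens ⊆ A: ∅, {W}; union → int = {W}
complement {N, E}; its interior {E}; cl(A) = X∖{E} = {W, NE, N, S}
boundary = {W, NE, N, S} ∖ {W} = {NE, N, S}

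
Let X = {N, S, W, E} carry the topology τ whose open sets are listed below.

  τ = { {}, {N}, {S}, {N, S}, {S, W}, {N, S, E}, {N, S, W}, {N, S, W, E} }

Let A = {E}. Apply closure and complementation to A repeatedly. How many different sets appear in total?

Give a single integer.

X∖A={N, S, W}, int(X∖A)={N, S, W}, hence cl(A)={E}
Orbit (k=closure, c=complement):
  1. A     = {E}
  2. cA    = {N, S, W}
  3. kcA   = {N, S, W, E}
  4. ckcA  = {}
(closed under both — stop)

4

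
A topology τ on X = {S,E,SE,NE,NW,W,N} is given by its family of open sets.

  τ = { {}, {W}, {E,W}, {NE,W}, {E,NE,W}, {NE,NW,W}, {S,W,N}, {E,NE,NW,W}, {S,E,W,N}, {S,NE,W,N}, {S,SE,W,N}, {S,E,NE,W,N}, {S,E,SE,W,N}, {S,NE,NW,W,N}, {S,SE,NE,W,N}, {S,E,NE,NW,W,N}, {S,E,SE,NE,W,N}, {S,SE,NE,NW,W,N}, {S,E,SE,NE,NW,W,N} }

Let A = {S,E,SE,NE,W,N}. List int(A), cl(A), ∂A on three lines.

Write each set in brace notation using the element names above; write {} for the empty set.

U open, U⊆A: {}, {W}, {NE,W}, {E,W}, {S,W,N}, {E,NE,W}, {S,E,W,N}, {S,NE,W,N}, {S,SE,W,N}, {S,E,NE,W,N}, {S,SE,NE,W,N}, {S,E,SE,W,N}, {S,E,SE,NE,W,N}. int(A) = ⋃ = {S,E,SE,NE,W,N}
X∖A={NW}, int(X∖A)={}, hence cl(A)={S,E,SE,NE,NW,W,N}
∂A: remove int from cl → {NW}

int(A) = {S,E,SE,NE,W,N}
cl(A)  = {S,E,SE,NE,NW,W,N}
∂A     = {NW}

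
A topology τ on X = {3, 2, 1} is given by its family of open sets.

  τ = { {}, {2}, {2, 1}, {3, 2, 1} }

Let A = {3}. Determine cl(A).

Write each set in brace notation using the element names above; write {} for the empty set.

{3}

closure: X∖int(X∖A) = X∖{2, 1} = {3}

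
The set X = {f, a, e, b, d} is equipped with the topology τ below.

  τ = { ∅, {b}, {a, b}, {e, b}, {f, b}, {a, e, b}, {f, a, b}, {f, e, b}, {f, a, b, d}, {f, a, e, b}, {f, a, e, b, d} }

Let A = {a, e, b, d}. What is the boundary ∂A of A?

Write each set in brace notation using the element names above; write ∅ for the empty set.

interior: largest open inside A is {a, e, b} (from ∅, {b}, {a, b}, {e, b}, {a, e, b})
cl via duality: int({f}) = ∅, so X∖∅ = {f, a, e, b, d}
cl∖int = {f, d}

{f, d}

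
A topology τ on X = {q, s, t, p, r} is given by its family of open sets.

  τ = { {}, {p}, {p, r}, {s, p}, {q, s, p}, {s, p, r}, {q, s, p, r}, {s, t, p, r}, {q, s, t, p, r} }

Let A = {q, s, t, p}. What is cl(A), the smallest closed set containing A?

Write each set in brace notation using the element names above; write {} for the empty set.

closure: X∖int(X∖A) = X∖{} = {q, s, t, p, r}

{q, s, t, p, r}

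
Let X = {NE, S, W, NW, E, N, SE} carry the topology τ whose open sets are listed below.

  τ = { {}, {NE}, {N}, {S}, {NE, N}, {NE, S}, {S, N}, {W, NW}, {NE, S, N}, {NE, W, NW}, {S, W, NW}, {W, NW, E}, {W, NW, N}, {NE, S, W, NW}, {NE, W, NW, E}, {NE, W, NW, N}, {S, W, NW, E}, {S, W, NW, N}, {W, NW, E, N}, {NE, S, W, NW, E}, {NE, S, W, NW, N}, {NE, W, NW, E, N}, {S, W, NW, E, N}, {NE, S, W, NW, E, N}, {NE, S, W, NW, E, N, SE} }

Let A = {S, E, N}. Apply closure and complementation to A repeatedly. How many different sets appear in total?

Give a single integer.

cl via duality: int({NE, W, NW, SE}) = {NE, W, NW}, so X∖{NE, W, NW} = {S, E, N, SE}
Write k for closure, c for complement:
  1. A     = {S, E, N}
  2. kA    = {S, E, N, SE}
  3. cA    = {NE, W, NW, SE}
  4. ckA   = {NE, W, NW}
  5. kcA   = {NE, W, NW, E, SE}
  6. ckcA  = {S, N}
  7. kckcA = {S, N, SE}
  8. ckckcA = {NE, W, NW, E}
applying k or c yields no new set

8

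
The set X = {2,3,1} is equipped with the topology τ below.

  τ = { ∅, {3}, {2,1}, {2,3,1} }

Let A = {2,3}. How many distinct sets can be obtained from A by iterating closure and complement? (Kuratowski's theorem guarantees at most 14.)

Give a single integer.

X∖A={1}, int(X∖A)=∅, hence cl(A)={2,3,1}
Orbit (k=closure, c=complement):
  1. A     = {2,3}
  2. kA    = {2,3,1}
  3. cA    = {1}
  4. ckA   = ∅
  5. kcA   = {2,1}
  6. ckcA  = {3}
(closed under both — stop)

6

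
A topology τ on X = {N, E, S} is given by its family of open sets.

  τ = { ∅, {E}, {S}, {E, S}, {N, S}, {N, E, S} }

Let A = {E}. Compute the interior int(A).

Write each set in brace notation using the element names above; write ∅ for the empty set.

{E}

U open, U⊆A: ∅, {E}. int(A) = ⋃ = {E}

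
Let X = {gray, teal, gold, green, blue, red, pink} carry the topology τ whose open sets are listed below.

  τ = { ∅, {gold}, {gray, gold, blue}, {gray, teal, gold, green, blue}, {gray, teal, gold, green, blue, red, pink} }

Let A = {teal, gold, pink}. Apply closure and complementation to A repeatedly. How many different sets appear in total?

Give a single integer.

6

closure: X∖int(X∖A) = X∖∅ = {gray, teal, gold, green, blue, red, pink}
Let k=closure and c=complement:
  1. A     = {teal, gold, pink}
  2. kA    = {gray, teal, gold, green, blue, red, pink}
  3. cA    = {gray, green, blue, red}
  4. ckA   = ∅
  5. kcA   = {gray, teal, green, blue, red, pink}
  6. ckcA  = {gold}
— saturated at 6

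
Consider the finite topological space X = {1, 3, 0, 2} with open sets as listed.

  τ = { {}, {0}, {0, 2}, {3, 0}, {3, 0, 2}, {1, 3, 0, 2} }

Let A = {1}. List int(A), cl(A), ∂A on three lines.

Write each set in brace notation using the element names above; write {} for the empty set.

open subsets of A: {}; so int(A) = {}
closure: X∖int(X∖A) = X∖{3, 0, 2} = {1}
∂A = {1} minus {} = {1}

int(A) = {}
cl(A)  = {1}
∂A     = {1}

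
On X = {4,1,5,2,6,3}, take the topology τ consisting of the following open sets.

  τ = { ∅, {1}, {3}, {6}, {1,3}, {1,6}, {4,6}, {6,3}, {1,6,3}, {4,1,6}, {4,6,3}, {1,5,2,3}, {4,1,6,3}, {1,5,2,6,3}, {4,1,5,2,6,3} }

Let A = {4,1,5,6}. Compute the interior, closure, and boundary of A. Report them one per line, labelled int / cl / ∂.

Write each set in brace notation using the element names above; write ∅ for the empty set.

int(A) = {4,1,6}
cl(A)  = {4,1,5,2,6}
∂A     = {5,2}

open subsets of A: ∅, {6}, {1}, {1,6}, {4,6}, {4,1,6}; so int(A) = {4,1,6}
closure: X∖int(X∖A) = X∖{3} = {4,1,5,2,6}
∂A = {4,1,5,2,6} minus {4,1,6} = {5,2}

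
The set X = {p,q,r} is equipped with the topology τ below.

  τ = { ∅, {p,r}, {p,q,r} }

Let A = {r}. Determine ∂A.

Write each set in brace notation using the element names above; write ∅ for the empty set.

{p,q,r}

open subsets of A: ∅; so int(A) = ∅
closure: X∖int(X∖A) = X∖∅ = {p,q,r}
∂A = {p,q,r} minus ∅ = {p,q,r}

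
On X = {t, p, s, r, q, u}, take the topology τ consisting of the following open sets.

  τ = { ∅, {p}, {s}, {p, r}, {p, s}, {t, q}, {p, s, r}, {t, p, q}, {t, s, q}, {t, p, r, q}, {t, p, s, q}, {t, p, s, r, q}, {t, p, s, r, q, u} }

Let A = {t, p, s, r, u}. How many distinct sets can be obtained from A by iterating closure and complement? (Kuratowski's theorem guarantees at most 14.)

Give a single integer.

complement {q}; its interior ∅; cl(A) = X∖∅ = {t, p, s, r, q, u}
With k = closure, c = complement:
  1. A     = {t, p, s, r, u}
  2. kA    = {t, p, s, r, q, u}
  3. cA    = {q}
  4. ckA   = ∅
  5. kcA   = {t, q, u}
  6. ckcA  = {p, s, r}
  7. kckcA = {p, s, r, u}
  8. ckckcA = {t, q}
k, c of each give nothing new

8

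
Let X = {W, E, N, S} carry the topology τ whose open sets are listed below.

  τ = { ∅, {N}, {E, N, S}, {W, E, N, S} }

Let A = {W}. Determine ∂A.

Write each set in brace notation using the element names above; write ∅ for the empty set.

{W}

opens ⊆ A: ∅; union → int = ∅
complement {E, N, S}; its interior {E, N, S}; cl(A) = X∖{E, N, S} = {W}
boundary = {W} ∖ ∅ = {W}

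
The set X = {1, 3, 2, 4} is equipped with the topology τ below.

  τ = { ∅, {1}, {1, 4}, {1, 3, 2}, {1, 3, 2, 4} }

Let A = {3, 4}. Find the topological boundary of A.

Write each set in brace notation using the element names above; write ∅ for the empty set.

{3, 2, 4}

U open, U⊆A: ∅. int(A) = ⋃ = ∅
X∖A={1, 2}, int(X∖A)={1}, hence cl(A)={3, 2, 4}
∂A: remove int from cl → {3, 2, 4}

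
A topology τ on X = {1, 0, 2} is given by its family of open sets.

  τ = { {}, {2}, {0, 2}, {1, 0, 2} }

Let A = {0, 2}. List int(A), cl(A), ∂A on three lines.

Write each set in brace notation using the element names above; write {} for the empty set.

int(A) = {0, 2}
cl(A)  = {1, 0, 2}
∂A     = {1}

opens ⊆ A: {}, {2}, {0, 2}; union → int = {0, 2}
complement {1}; its interior {}; cl(A) = X∖{} = {1, 0, 2}
boundary = {1, 0, 2} ∖ {0, 2} = {1}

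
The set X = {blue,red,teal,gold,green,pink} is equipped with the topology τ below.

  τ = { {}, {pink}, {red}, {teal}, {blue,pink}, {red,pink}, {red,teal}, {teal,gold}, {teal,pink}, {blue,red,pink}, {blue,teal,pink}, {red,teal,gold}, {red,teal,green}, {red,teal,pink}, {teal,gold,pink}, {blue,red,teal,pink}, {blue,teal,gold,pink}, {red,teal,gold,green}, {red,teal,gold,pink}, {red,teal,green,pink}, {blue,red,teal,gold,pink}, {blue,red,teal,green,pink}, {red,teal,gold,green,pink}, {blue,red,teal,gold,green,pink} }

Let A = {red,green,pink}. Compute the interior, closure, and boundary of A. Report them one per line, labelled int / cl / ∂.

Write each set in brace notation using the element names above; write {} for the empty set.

int(A) = {red,pink}
cl(A)  = {blue,red,green,pink}
∂A     = {blue,green}

opens ⊆ A: {}, {pink}, {red}, {red,pink}; union → int = {red,pink}
complement {blue,teal,gold}; its interior {teal,gold}; cl(A) = X∖{teal,gold} = {blue,red,green,pink}
boundary = {blue,red,green,pink} ∖ {red,pink} = {blue,green}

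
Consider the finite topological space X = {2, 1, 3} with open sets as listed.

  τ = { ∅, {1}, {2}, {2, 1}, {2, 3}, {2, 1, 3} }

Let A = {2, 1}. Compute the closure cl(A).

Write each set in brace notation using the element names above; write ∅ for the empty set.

{2, 1, 3}

complement {3}; its interior ∅; cl(A) = X∖∅ = {2, 1, 3}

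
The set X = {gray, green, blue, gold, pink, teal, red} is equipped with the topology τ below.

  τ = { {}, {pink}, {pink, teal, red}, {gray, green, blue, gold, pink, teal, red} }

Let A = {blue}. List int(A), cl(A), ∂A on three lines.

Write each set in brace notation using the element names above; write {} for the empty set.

int(A) = {}
cl(A)  = {gray, green, blue, gold}
∂A     = {gray, green, blue, gold}

open subsets of A: {}; so int(A) = {}
closure: X∖int(X∖A) = X∖{pink, teal, red} = {gray, green, blue, gold}
∂A = {gray, green, blue, gold} minus {} = {gray, green, blue, gold}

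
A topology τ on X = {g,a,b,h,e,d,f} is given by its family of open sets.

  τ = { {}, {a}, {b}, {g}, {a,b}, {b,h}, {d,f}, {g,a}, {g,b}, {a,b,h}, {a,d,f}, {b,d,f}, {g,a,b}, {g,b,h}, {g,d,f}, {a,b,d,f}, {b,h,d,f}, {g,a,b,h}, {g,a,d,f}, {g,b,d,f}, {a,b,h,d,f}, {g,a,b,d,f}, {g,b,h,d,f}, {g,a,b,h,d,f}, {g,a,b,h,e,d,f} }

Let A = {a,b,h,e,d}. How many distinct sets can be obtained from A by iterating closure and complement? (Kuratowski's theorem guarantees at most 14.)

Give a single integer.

cl via duality: int({g,f}) = {g}, so X∖{g} = {a,b,h,e,d,f}
Write k for closure, c for complement:
  1. A     = {a,b,h,e,d}
  2. kA    = {a,b,h,e,d,f}
  3. cA    = {g,f}
  4. ckA   = {g}
  5. kcA   = {g,e,d,f}
  6. kckA  = {g,e}
  7. ckcA  = {a,b,h}
  8. ckckA = {a,b,h,d,f}
  9. kckcA = {a,b,h,e}
  10. ckckcA = {g,d,f}
applying k or c yields no new set

10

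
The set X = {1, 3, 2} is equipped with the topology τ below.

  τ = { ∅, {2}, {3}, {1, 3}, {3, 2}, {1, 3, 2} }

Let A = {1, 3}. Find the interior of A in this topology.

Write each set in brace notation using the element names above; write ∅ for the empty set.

{1, 3}

U open, U⊆A: ∅, {3}, {1, 3}. int(A) = ⋃ = {1, 3}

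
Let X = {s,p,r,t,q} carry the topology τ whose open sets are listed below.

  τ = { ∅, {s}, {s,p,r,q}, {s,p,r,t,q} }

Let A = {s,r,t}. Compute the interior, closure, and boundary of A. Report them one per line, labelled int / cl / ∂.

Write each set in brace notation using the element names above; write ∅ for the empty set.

int(A) = {s}
cl(A)  = {s,p,r,t,q}
∂A     = {p,r,t,q}

U open, U⊆A: ∅, {s}. int(A) = ⋃ = {s}
X∖A={p,q}, int(X∖A)=∅, hence cl(A)={s,p,r,t,q}
∂A: remove int from cl → {p,r,t,q}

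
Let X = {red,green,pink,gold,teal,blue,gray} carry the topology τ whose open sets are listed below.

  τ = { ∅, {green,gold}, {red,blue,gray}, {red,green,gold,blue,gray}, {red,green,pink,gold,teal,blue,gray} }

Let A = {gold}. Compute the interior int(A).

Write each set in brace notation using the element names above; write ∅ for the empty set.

∅

U open, U⊆A: ∅. int(A) = ⋃ = ∅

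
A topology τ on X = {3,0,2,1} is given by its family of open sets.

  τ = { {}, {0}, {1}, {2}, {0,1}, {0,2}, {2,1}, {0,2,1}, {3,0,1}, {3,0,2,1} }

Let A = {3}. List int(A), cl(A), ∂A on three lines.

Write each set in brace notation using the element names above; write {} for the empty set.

int(A) = {}
cl(A)  = {3}
∂A     = {3}

opens ⊆ A: {}; union → int = {}
complement {0,2,1}; its interior {0,2,1}; cl(A) = X∖{0,2,1} = {3}
boundary = {3} ∖ {} = {3}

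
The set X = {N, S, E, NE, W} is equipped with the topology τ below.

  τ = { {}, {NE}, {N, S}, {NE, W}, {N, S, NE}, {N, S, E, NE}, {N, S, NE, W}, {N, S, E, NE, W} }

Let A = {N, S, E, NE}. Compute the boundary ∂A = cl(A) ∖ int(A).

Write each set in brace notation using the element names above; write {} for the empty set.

{W}

U open, U⊆A: {}, {NE}, {N, S}, {N, S, NE}, {N, S, E, NE}. int(A) = ⋃ = {N, S, E, NE}
X∖A={W}, int(X∖A)={}, hence cl(A)={N, S, E, NE, W}
∂A: remove int from cl → {W}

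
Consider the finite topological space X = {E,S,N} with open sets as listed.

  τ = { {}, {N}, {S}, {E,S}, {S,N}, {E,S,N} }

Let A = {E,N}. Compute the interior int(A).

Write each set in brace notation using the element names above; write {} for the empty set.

open subsets of A: {}, {N}; so int(A) = {N}

{N}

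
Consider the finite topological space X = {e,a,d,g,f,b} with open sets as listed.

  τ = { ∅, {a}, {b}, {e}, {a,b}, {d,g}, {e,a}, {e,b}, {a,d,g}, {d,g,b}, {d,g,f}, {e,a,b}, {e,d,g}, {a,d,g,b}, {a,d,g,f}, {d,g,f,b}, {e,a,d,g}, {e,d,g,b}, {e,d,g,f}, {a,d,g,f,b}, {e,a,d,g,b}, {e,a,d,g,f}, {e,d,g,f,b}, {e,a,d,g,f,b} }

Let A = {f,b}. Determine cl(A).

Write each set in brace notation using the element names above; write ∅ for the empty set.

X∖A={e,a,d,g}, int(X∖A)={e,a,d,g}, hence cl(A)={f,b}

{f,b}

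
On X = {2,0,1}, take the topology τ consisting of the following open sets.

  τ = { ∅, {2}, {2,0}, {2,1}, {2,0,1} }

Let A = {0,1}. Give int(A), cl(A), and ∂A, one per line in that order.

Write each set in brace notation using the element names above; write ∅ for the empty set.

int(A) = ∅
cl(A)  = {0,1}
∂A     = {0,1}

opens ⊆ A: ∅; union → int = ∅
complement {2}; its interior {2}; cl(A) = X∖{2} = {0,1}
boundary = {0,1} ∖ ∅ = {0,1}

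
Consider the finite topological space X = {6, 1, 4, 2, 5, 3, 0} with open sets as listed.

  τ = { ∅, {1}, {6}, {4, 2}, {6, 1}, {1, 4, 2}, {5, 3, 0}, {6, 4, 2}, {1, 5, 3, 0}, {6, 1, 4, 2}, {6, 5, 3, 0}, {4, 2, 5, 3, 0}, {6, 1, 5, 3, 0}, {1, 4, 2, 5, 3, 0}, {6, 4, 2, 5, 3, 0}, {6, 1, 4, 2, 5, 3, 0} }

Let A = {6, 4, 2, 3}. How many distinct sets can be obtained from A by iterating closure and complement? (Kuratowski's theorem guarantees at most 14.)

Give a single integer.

X∖A={1, 5, 0}, int(X∖A)={1}, hence cl(A)={6, 4, 2, 5, 3, 0}
Orbit (k=closure, c=complement):
  1. A     = {6, 4, 2, 3}
  2. kA    = {6, 4, 2, 5, 3, 0}
  3. cA    = {1, 5, 0}
  4. ckA   = {1}
  5. kcA   = {1, 5, 3, 0}
  6. ckcA  = {6, 4, 2}
(closed under both — stop)

6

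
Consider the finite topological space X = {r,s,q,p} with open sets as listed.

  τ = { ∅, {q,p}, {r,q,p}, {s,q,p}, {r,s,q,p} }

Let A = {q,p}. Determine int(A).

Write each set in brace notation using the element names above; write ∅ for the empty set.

{q,p}

opens ⊆ A: ∅, {q,p}; union → int = {q,p}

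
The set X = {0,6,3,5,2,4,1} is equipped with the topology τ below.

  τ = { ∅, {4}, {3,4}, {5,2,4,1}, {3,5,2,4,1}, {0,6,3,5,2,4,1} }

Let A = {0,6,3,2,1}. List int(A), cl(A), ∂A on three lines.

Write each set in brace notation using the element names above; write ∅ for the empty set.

int(A) = ∅
cl(A)  = {0,6,3,5,2,1}
∂A     = {0,6,3,5,2,1}

U open, U⊆A: ∅. int(A) = ⋃ = ∅
X∖A={5,4}, int(X∖A)={4}, hence cl(A)={0,6,3,5,2,1}
∂A: remove int from cl → {0,6,3,5,2,1}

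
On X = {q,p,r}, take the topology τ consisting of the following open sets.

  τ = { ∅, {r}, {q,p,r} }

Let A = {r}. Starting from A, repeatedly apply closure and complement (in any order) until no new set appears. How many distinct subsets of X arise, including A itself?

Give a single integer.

cl via duality: int({q,p}) = ∅, so X∖∅ = {q,p,r}
Write k for closure, c for complement:
  1. A     = {r}
  2. kA    = {q,p,r}
  3. cA    = {q,p}
  4. ckA   = ∅
applying k or c yields no new set

4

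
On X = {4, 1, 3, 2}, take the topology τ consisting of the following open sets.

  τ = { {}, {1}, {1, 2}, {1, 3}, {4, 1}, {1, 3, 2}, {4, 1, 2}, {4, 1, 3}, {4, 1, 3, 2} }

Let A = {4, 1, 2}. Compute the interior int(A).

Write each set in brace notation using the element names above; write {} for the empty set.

{4, 1, 2}

open subsets of A: {}, {1}, {1, 2}, {4, 1}, {4, 1, 2}; so int(A) = {4, 1, 2}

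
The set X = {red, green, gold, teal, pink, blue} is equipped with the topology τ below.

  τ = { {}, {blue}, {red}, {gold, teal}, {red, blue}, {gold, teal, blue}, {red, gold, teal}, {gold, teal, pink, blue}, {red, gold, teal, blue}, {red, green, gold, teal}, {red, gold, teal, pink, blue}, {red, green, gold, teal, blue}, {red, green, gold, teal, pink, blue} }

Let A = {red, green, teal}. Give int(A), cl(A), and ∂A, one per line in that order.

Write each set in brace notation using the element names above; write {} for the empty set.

int(A) = {red}
cl(A)  = {red, green, gold, teal, pink}
∂A     = {green, gold, teal, pink}

opens ⊆ A: {}, {red}; union → int = {red}
complement {gold, pink, blue}; its interior {blue}; cl(A) = X∖{blue} = {red, green, gold, teal, pink}
boundary = {red, green, gold, teal, pink} ∖ {red} = {green, gold, teal, pink}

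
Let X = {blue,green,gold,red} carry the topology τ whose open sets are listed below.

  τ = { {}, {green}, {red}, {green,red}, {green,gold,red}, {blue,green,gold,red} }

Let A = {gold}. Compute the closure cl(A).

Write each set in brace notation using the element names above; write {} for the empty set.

X∖A={blue,green,red}, int(X∖A)={green,red}, hence cl(A)={blue,gold}

{blue,gold}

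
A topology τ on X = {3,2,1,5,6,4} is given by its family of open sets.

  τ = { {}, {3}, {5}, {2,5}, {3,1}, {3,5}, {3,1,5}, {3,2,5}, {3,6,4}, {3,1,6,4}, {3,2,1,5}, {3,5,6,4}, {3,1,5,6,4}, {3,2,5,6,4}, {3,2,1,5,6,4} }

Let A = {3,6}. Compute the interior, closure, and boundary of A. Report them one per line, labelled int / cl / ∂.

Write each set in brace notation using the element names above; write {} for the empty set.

open subsets of A: {}, {3}; so int(A) = {3}
closure: X∖int(X∖A) = X∖{2,5} = {3,1,6,4}
∂A = {3,1,6,4} minus {3} = {1,6,4}

int(A) = {3}
cl(A)  = {3,1,6,4}
∂A     = {1,6,4}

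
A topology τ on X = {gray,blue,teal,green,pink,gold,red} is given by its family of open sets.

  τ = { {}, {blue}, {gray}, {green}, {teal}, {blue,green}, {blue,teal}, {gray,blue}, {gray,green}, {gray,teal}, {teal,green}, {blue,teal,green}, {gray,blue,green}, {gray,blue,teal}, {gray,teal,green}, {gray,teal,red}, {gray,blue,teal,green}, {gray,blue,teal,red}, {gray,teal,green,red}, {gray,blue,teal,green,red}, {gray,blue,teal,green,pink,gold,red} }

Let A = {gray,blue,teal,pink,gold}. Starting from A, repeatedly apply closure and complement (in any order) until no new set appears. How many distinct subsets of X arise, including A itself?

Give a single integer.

8

complement {green,red}; its interior {green}; cl(A) = X∖{green} = {gray,blue,teal,pink,gold,red}
With k = closure, c = complement:
  1. A     = {gray,blue,teal,pink,gold}
  2. kA    = {gray,blue,teal,pink,gold,red}
  3. cA    = {green,red}
  4. ckA   = {green}
  5. kcA   = {green,pink,gold,red}
  6. kckA  = {green,pink,gold}
  7. ckcA  = {gray,blue,teal}
  8. ckckA = {gray,blue,teal,red}
k, c of each give nothing new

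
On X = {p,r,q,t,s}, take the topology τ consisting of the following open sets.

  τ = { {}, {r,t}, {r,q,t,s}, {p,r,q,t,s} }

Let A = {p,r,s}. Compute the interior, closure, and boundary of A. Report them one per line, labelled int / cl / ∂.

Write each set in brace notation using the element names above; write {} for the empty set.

int(A) = {}
cl(A)  = {p,r,q,t,s}
∂A     = {p,r,q,t,s}

open subsets of A: {}; so int(A) = {}
closure: X∖int(X∖A) = X∖{} = {p,r,q,t,s}
∂A = {p,r,q,t,s} minus {} = {p,r,q,t,s}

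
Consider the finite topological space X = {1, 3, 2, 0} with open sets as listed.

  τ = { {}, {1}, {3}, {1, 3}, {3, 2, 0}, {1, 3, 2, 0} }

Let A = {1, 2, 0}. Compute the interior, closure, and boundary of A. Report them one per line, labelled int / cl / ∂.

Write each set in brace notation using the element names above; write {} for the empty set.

int(A) = {1}
cl(A)  = {1, 2, 0}
∂A     = {2, 0}

open subsets of A: {}, {1}; so int(A) = {1}
closure: X∖int(X∖A) = X∖{3} = {1, 2, 0}
∂A = {1, 2, 0} minus {1} = {2, 0}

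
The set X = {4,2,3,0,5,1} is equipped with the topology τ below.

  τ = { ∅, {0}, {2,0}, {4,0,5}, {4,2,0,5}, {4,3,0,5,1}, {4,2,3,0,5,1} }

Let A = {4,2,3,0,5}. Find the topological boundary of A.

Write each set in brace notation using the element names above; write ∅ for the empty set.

{3,1}

open subsets of A: ∅, {0}, {2,0}, {4,0,5}, {4,2,0,5}; so int(A) = {4,2,0,5}
closure: X∖int(X∖A) = X∖∅ = {4,2,3,0,5,1}
∂A = {4,2,3,0,5,1} minus {4,2,0,5} = {3,1}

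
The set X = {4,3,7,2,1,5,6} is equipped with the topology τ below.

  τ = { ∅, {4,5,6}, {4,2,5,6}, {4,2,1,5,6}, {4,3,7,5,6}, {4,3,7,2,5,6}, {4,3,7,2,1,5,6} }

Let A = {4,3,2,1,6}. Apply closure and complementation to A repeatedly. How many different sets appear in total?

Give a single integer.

X∖A={7,5}, int(X∖A)=∅, hence cl(A)={4,3,7,2,1,5,6}
Orbit (k=closure, c=complement):
  1. A     = {4,3,2,1,6}
  2. kA    = {4,3,7,2,1,5,6}
  3. cA    = {7,5}
  4. ckA   = ∅
(closed under both — stop)

4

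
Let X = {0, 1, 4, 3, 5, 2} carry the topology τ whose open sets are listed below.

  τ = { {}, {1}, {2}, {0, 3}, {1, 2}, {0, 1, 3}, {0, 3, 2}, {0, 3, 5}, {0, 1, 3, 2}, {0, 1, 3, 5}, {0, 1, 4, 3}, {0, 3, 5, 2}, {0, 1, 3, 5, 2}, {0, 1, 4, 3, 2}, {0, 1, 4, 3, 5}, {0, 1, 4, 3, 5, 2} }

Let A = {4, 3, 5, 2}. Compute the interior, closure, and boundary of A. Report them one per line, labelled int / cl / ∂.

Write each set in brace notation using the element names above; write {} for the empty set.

interior: largest open inside A is {2} (from {}, {2})
cl via duality: int({0, 1}) = {1}, so X∖{1} = {0, 4, 3, 5, 2}
cl∖int = {0, 4, 3, 5}

int(A) = {2}
cl(A)  = {0, 4, 3, 5, 2}
∂A     = {0, 4, 3, 5}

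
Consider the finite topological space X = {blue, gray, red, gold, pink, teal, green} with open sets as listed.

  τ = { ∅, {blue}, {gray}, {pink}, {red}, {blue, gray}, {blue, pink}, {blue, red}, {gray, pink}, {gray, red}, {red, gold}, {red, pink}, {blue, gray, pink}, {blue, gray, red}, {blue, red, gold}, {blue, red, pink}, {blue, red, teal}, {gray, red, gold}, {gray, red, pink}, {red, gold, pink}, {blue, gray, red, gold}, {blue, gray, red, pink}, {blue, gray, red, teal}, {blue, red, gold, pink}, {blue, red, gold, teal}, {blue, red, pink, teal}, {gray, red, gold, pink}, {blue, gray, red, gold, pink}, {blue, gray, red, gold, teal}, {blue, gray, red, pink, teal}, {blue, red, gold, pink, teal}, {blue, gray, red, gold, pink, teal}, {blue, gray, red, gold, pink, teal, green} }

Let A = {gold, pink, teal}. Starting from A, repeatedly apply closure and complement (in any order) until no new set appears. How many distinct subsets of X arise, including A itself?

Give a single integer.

8

X∖A={blue, gray, red, green}, int(X∖A)={blue, gray, red}, hence cl(A)={gold, pink, teal, green}
Orbit (k=closure, c=complement):
  1. A     = {gold, pink, teal}
  2. kA    = {gold, pink, teal, green}
  3. cA    = {blue, gray, red, green}
  4. ckA   = {blue, gray, red}
  5. kcA   = {blue, gray, red, gold, teal, green}
  6. ckcA  = {pink}
  7. kckcA = {pink, green}
  8. ckckcA = {blue, gray, red, gold, teal}
(closed under both — stop)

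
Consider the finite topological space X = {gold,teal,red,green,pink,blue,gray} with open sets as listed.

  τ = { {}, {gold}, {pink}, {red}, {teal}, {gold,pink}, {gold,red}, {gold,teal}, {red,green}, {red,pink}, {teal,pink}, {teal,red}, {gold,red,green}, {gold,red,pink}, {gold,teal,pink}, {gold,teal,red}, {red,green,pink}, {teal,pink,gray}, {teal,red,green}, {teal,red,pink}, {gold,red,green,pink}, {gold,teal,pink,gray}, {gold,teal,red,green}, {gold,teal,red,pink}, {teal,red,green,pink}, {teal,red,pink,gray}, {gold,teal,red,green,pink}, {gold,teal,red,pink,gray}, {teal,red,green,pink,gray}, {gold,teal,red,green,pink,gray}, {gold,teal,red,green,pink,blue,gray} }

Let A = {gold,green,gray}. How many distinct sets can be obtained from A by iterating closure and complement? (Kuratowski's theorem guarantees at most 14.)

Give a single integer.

8

complement {teal,red,pink,blue}; its interior {teal,red,pink}; cl(A) = X∖{teal,red,pink} = {gold,green,blue,gray}
With k = closure, c = complement:
  1. A     = {gold,green,gray}
  2. kA    = {gold,green,blue,gray}
  3. cA    = {teal,red,pink,blue}
  4. ckA   = {teal,red,pink}
  5. kcA   = {teal,red,green,pink,blue,gray}
  6. ckcA  = {gold}
  7. kckcA = {gold,blue}
  8. ckckcA = {teal,red,green,pink,gray}
k, c of each give nothing new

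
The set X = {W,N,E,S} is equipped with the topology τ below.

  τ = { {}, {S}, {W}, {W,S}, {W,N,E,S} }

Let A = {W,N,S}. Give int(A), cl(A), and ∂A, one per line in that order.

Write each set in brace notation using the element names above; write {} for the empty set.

open subsets of A: {}, {W}, {S}, {W,S}; so int(A) = {W,S}
closure: X∖int(X∖A) = X∖{} = {W,N,E,S}
∂A = {W,N,E,S} minus {W,S} = {N,E}

int(A) = {W,S}
cl(A)  = {W,N,E,S}
∂A     = {N,E}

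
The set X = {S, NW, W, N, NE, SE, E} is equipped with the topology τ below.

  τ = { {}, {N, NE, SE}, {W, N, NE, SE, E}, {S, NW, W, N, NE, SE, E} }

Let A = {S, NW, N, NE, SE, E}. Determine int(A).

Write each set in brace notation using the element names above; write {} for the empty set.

interior: largest open inside A is {N, NE, SE} (from {}, {N, NE, SE})

{N, NE, SE}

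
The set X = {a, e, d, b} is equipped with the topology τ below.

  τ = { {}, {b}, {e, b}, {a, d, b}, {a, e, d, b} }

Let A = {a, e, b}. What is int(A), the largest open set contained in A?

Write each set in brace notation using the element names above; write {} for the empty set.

{e, b}

open subsets of A: {}, {b}, {e, b}; so int(A) = {e, b}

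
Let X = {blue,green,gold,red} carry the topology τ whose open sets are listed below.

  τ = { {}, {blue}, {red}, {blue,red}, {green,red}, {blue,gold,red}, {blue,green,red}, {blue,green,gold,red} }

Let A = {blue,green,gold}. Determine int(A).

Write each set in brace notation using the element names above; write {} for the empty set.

open subsets of A: {}, {blue}; so int(A) = {blue}

{blue}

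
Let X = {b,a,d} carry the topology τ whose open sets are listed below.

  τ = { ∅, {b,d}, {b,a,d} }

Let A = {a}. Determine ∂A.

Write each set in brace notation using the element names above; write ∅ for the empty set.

open subsets of A: ∅; so int(A) = ∅
closure: X∖int(X∖A) = X∖{b,d} = {a}
∂A = {a} minus ∅ = {a}

{a}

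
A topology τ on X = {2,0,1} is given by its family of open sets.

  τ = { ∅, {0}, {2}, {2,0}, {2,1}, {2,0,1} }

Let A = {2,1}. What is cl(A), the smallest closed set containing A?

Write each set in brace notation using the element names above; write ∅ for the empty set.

complement {0}; its interior {0}; cl(A) = X∖{0} = {2,1}

{2,1}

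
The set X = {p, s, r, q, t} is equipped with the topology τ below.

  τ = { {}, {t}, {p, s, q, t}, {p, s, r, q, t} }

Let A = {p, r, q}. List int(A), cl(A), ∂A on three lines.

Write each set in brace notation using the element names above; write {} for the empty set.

U open, U⊆A: {}. int(A) = ⋃ = {}
X∖A={s, t}, int(X∖A)={t}, hence cl(A)={p, s, r, q}
∂A: remove int from cl → {p, s, r, q}

int(A) = {}
cl(A)  = {p, s, r, q}
∂A     = {p, s, r, q}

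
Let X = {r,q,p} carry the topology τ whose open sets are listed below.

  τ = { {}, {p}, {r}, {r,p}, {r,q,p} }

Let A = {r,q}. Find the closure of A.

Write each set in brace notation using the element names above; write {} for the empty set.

{r,q}

closure: X∖int(X∖A) = X∖{p} = {r,q}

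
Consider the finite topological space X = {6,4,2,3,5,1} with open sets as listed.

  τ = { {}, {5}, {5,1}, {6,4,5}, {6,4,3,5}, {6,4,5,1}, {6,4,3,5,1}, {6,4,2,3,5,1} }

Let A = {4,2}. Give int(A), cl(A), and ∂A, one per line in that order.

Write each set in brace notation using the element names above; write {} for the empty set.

int(A) = {}
cl(A)  = {6,4,2,3}
∂A     = {6,4,2,3}

open subsets of A: {}; so int(A) = {}
closure: X∖int(X∖A) = X∖{5,1} = {6,4,2,3}
∂A = {6,4,2,3} minus {} = {6,4,2,3}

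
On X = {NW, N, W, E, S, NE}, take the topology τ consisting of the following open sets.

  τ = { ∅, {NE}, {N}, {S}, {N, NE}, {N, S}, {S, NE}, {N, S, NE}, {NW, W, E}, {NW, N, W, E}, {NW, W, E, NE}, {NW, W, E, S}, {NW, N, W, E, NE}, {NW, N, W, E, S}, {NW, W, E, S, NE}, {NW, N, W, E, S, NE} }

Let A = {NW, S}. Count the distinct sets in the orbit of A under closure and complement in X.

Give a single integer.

6

complement {N, W, E, NE}; its interior {N, NE}; cl(A) = X∖{N, NE} = {NW, W, E, S}
With k = closure, c = complement:
  1. A     = {NW, S}
  2. kA    = {NW, W, E, S}
  3. cA    = {N, W, E, NE}
  4. ckA   = {N, NE}
  5. kcA   = {NW, N, W, E, NE}
  6. ckcA  = {S}
k, c of each give nothing new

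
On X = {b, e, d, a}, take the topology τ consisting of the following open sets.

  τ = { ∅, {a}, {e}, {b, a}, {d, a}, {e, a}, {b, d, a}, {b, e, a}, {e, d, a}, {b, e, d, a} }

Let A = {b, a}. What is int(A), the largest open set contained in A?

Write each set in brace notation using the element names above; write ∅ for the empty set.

{b, a}

U open, U⊆A: ∅, {a}, {b, a}. int(A) = ⋃ = {b, a}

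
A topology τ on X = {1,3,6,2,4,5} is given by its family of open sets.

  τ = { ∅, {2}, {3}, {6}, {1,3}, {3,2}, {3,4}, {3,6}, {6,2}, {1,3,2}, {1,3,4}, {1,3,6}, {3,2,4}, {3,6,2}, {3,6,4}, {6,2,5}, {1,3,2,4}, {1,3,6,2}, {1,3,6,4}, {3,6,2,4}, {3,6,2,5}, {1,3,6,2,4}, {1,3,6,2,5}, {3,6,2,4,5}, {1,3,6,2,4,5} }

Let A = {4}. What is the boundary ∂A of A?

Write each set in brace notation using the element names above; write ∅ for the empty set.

{4}

U open, U⊆A: ∅. int(A) = ⋃ = ∅
X∖A={1,3,6,2,5}, int(X∖A)={1,3,6,2,5}, hence cl(A)={4}
∂A: remove int from cl → {4}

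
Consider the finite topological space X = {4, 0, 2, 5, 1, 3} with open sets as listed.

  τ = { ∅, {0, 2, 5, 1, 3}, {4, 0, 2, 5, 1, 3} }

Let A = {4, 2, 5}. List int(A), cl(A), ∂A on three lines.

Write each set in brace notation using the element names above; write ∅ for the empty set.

int(A) = ∅
cl(A)  = {4, 0, 2, 5, 1, 3}
∂A     = {4, 0, 2, 5, 1, 3}

opens ⊆ A: ∅; union → int = ∅
complement {0, 1, 3}; its interior ∅; cl(A) = X∖∅ = {4, 0, 2, 5, 1, 3}
boundary = {4, 0, 2, 5, 1, 3} ∖ ∅ = {4, 0, 2, 5, 1, 3}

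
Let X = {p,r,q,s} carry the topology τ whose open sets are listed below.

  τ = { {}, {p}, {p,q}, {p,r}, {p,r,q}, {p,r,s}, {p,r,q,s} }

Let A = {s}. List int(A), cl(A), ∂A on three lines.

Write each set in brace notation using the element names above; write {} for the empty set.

interior: largest open inside A is {} (from {})
cl via duality: int({p,r,q}) = {p,r,q}, so X∖{p,r,q} = {s}
cl∖int = {s}

int(A) = {}
cl(A)  = {s}
∂A     = {s}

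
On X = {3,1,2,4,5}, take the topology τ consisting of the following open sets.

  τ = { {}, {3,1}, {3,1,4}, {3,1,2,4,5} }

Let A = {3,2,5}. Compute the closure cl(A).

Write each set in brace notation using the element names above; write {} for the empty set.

{3,1,2,4,5}

closure: X∖int(X∖A) = X∖{} = {3,1,2,4,5}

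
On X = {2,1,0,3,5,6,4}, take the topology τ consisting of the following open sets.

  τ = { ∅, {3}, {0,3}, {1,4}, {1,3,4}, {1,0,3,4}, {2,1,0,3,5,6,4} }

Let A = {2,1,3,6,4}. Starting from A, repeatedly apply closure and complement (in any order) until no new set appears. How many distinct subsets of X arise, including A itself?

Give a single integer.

6

X∖A={0,5}, int(X∖A)=∅, hence cl(A)={2,1,0,3,5,6,4}
Orbit (k=closure, c=complement):
  1. A     = {2,1,3,6,4}
  2. kA    = {2,1,0,3,5,6,4}
  3. cA    = {0,5}
  4. ckA   = ∅
  5. kcA   = {2,0,5,6}
  6. ckcA  = {1,3,4}
(closed under both — stop)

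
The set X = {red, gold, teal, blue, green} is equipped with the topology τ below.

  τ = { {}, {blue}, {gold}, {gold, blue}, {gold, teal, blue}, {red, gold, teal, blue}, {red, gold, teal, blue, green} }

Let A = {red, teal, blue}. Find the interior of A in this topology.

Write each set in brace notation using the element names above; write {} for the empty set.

{blue}

interior: largest open inside A is {blue} (from {}, {blue})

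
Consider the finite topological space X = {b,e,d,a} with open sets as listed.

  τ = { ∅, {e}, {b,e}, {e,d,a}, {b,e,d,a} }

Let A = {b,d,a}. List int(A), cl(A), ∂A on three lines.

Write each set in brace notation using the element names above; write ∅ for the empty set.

opens ⊆ A: ∅; union → int = ∅
complement {e}; its interior {e}; cl(A) = X∖{e} = {b,d,a}
boundary = {b,d,a} ∖ ∅ = {b,d,a}

int(A) = ∅
cl(A)  = {b,d,a}
∂A     = {b,d,a}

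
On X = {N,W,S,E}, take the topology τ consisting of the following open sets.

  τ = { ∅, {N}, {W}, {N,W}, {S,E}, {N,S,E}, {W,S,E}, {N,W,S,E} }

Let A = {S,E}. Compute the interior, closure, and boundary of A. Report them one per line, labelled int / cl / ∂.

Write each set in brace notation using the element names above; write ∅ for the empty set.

open subsets of A: ∅, {S,E}; so int(A) = {S,E}
closure: X∖int(X∖A) = X∖{N,W} = {S,E}
∂A = {S,E} minus {S,E} = ∅

int(A) = {S,E}
cl(A)  = {S,E}
∂A     = ∅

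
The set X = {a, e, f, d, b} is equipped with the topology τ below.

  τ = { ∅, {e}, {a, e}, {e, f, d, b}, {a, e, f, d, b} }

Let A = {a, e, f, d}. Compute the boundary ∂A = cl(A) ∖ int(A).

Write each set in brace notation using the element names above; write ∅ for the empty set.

U open, U⊆A: ∅, {e}, {a, e}. int(A) = ⋃ = {a, e}
X∖A={b}, int(X∖A)=∅, hence cl(A)={a, e, f, d, b}
∂A: remove int from cl → {f, d, b}

{f, d, b}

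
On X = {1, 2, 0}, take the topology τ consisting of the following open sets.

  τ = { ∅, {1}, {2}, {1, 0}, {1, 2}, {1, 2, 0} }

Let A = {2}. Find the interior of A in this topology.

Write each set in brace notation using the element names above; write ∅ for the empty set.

{2}

interior: largest open inside A is {2} (from ∅, {2})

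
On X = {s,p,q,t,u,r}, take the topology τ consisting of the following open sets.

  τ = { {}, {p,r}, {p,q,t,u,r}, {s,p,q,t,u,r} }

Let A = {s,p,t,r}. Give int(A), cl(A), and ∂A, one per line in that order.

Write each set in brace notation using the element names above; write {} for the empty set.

int(A) = {p,r}
cl(A)  = {s,p,q,t,u,r}
∂A     = {s,q,t,u}

interior: largest open inside A is {p,r} (from {}, {p,r})
cl via duality: int({q,u}) = {}, so X∖{} = {s,p,q,t,u,r}
cl∖int = {s,q,t,u}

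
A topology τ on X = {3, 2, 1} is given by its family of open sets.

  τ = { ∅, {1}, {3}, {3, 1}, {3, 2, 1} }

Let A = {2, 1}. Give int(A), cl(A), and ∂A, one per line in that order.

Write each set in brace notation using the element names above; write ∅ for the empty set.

int(A) = {1}
cl(A)  = {2, 1}
∂A     = {2}

opens ⊆ A: ∅, {1}; union → int = {1}
complement {3}; its interior {3}; cl(A) = X∖{3} = {2, 1}
boundary = {2, 1} ∖ {1} = {2}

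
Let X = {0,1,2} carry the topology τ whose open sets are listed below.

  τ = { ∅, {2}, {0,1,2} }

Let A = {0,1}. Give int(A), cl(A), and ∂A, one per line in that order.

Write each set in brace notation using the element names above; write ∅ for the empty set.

int(A) = ∅
cl(A)  = {0,1}
∂A     = {0,1}

interior: largest open inside A is ∅ (from ∅)
cl via duality: int({2}) = {2}, so X∖{2} = {0,1}
cl∖int = {0,1}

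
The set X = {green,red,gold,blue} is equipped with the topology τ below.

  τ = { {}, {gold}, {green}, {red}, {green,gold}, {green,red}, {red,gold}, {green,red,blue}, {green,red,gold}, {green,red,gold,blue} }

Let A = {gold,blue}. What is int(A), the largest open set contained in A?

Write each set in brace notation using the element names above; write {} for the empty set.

open subsets of A: {}, {gold}; so int(A) = {gold}

{gold}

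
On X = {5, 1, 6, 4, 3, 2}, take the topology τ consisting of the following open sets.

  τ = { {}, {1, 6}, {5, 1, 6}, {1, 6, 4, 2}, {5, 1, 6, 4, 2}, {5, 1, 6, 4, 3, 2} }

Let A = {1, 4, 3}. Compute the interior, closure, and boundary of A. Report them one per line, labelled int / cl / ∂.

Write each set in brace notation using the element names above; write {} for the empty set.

interior: largest open inside A is {} (from {})
cl via duality: int({5, 6, 2}) = {}, so X∖{} = {5, 1, 6, 4, 3, 2}
cl∖int = {5, 1, 6, 4, 3, 2}

int(A) = {}
cl(A)  = {5, 1, 6, 4, 3, 2}
∂A     = {5, 1, 6, 4, 3, 2}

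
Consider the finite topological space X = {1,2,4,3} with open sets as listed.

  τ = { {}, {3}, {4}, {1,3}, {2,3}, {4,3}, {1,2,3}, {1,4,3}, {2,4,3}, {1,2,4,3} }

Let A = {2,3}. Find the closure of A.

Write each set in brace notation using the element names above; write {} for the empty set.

X∖A={1,4}, int(X∖A)={4}, hence cl(A)={1,2,3}

{1,2,3}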